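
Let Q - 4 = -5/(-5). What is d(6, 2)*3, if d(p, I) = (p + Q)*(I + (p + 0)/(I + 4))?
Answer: 99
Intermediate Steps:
Q = 5 (Q = 4 - 5/(-5) = 4 - 5*(-⅕) = 4 + 1 = 5)
d(p, I) = (5 + p)*(I + p/(4 + I)) (d(p, I) = (p + 5)*(I + (p + 0)/(I + 4)) = (5 + p)*(I + p/(4 + I)))
d(6, 2)*3 = ((6² + 5*6 + 5*2² + 20*2 + 6*2² + 4*2*6)/(4 + 2))*3 = ((36 + 30 + 5*4 + 40 + 6*4 + 48)/6)*3 = ((36 + 30 + 20 + 40 + 24 + 48)/6)*3 = ((⅙)*198)*3 = 33*3 = 99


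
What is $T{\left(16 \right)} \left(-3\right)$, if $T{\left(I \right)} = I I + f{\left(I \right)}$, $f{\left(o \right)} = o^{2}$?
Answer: $-1536$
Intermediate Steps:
$T{\left(I \right)} = 2 I^{2}$ ($T{\left(I \right)} = I I + I^{2} = I^{2} + I^{2} = 2 I^{2}$)
$T{\left(16 \right)} \left(-3\right) = 2 \cdot 16^{2} \left(-3\right) = 2 \cdot 256 \left(-3\right) = 512 \left(-3\right) = -1536$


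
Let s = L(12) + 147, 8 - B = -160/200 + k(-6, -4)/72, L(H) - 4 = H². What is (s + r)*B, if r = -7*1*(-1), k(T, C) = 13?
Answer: 468553/180 ≈ 2603.1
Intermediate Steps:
L(H) = 4 + H²
B = 3103/360 (B = 8 - (-160/200 + 13/72) = 8 - (-160*1/200 + 13*(1/72)) = 8 - (-⅘ + 13/72) = 8 - 1*(-223/360) = 8 + 223/360 = 3103/360 ≈ 8.6194)
s = 295 (s = (4 + 12²) + 147 = (4 + 144) + 147 = 148 + 147 = 295)
r = 7 (r = -7*(-1) = 7)
(s + r)*B = (295 + 7)*(3103/360) = 302*(3103/360) = 468553/180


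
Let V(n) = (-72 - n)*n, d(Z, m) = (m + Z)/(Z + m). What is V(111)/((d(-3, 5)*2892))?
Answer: -6771/964 ≈ -7.0239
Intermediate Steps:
d(Z, m) = 1 (d(Z, m) = (Z + m)/(Z + m) = 1)
V(n) = n*(-72 - n)
V(111)/((d(-3, 5)*2892)) = (-1*111*(72 + 111))/((1*2892)) = -1*111*183/2892 = -20313*1/2892 = -6771/964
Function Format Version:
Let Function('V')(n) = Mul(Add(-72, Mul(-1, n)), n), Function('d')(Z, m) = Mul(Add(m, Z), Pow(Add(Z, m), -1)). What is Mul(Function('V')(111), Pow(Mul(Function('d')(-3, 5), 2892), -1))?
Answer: Rational(-6771, 964) ≈ -7.0239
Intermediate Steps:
Function('d')(Z, m) = 1 (Function('d')(Z, m) = Mul(Add(Z, m), Pow(Add(Z, m), -1)) = 1)
Function('V')(n) = Mul(n, Add(-72, Mul(-1, n)))
Mul(Function('V')(111), Pow(Mul(Function('d')(-3, 5), 2892), -1)) = Mul(Mul(-1, 111, Add(72, 111)), Pow(Mul(1, 2892), -1)) = Mul(Mul(-1, 111, 183), Pow(2892, -1)) = Mul(-20313, Rational(1, 2892)) = Rational(-6771, 964)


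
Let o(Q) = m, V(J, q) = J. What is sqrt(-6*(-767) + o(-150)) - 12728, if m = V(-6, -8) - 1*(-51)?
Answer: -12728 + sqrt(4647) ≈ -12660.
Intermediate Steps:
m = 45 (m = -6 - 1*(-51) = -6 + 51 = 45)
o(Q) = 45
sqrt(-6*(-767) + o(-150)) - 12728 = sqrt(-6*(-767) + 45) - 12728 = sqrt(4602 + 45) - 12728 = sqrt(4647) - 12728 = -12728 + sqrt(4647)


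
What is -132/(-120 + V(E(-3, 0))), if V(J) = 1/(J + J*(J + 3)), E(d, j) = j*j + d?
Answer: 396/361 ≈ 1.0970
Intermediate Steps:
E(d, j) = d + j**2 (E(d, j) = j**2 + d = d + j**2)
V(J) = 1/(J + J*(3 + J))
-132/(-120 + V(E(-3, 0))) = -132/(-120 + 1/((-3 + 0**2)*(4 + (-3 + 0**2)))) = -132/(-120 + 1/((-3 + 0)*(4 + (-3 + 0)))) = -132/(-120 + 1/((-3)*(4 - 3))) = -132/(-120 - 1/3/1) = -132/(-120 - 1/3*1) = -132/(-120 - 1/3) = -132/(-361/3) = -132*(-3/361) = 396/361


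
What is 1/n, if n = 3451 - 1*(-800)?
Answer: 1/4251 ≈ 0.00023524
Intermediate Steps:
n = 4251 (n = 3451 + 800 = 4251)
1/n = 1/4251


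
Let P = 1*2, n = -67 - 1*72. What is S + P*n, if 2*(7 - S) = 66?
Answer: -304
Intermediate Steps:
S = -26 (S = 7 - ½*66 = 7 - 33 = -26)
n = -139 (n = -67 - 72 = -139)
P = 2
S + P*n = -26 + 2*(-139) = -26 - 278 = -304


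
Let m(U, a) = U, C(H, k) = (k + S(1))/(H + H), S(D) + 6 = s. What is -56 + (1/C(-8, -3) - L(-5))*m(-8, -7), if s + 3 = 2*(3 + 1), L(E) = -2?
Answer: -104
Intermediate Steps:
s = 5 (s = -3 + 2*(3 + 1) = -3 + 2*4 = -3 + 8 = 5)
S(D) = -1 (S(D) = -6 + 5 = -1)
C(H, k) = (-1 + k)/(2*H) (C(H, k) = (k - 1)/(H + H) = (-1 + k)/((2*H)) = (-1 + k)*(1/(2*H)) = (-1 + k)/(2*H))
-56 + (1/C(-8, -3) - L(-5))*m(-8, -7) = -56 + (1/((½)*(-1 - 3)/(-8)) - 1*(-2))*(-8) = -56 + (1/((½)*(-⅛)*(-4)) + 2)*(-8) = -56 + (1/(¼) + 2)*(-8) = -56 + (4 + 2)*(-8) = -56 + 6*(-8) = -56 - 48 = -104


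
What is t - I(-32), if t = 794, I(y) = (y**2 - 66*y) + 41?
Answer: -2383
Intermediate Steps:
I(y) = 41 + y**2 - 66*y
t - I(-32) = 794 - (41 + (-32)**2 - 66*(-32)) = 794 - (41 + 1024 + 2112) = 794 - 1*3177 = 794 - 3177 = -2383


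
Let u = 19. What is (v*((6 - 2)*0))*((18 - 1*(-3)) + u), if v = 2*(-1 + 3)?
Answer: 0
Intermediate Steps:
v = 4 (v = 2*2 = 4)
(v*((6 - 2)*0))*((18 - 1*(-3)) + u) = (4*((6 - 2)*0))*((18 - 1*(-3)) + 19) = (4*(4*0))*((18 + 3) + 19) = (4*0)*(21 + 19) = 0*40 = 0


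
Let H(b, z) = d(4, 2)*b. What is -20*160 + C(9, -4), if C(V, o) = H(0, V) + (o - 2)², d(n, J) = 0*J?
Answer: -3164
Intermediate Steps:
d(n, J) = 0
H(b, z) = 0 (H(b, z) = 0*b = 0)
C(V, o) = (-2 + o)² (C(V, o) = 0 + (o - 2)² = 0 + (-2 + o)² = (-2 + o)²)
-20*160 + C(9, -4) = -20*160 + (-2 - 4)² = -3200 + (-6)² = -3200 + 36 = -3164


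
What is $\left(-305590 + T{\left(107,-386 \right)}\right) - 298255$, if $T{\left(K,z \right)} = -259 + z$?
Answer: $-604490$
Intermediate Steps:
$\left(-305590 + T{\left(107,-386 \right)}\right) - 298255 = \left(-305590 - 645\right) - 298255 = -306235 - 298255 = -604490$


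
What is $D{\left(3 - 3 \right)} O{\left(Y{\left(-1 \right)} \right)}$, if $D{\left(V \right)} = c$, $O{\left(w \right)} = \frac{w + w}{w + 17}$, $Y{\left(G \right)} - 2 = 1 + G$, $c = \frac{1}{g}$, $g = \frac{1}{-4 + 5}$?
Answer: $\frac{4}{19} \approx 0.21053$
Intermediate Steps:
$g = 1$ ($g = 1^{-1} = 1$)
$c = 1$ ($c = 1^{-1} = 1$)
$Y{\left(G \right)} = 3 + G$ ($Y{\left(G \right)} = 2 + \left(1 + G\right) = 3 + G$)
$O{\left(w \right)} = \frac{2 w}{17 + w}$
$D{\left(V \right)} = 1$
$D{\left(3 - 3 \right)} O{\left(Y{\left(-1 \right)} \right)} = 1 \frac{2 \left(3 - 1\right)}{17 + \left(3 - 1\right)} = 1 \cdot 2 \cdot 2 \frac{1}{17 + 2} = 1 \cdot 2 \cdot 2 \cdot \frac{1}{19} = 1 \cdot \frac{4}{19} = \frac{4}{19}$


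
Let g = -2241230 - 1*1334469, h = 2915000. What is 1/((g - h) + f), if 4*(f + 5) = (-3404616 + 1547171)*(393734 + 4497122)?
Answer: -1/2271130496434 ≈ -4.4031e-13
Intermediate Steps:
f = -2271124005735 (f = -5 + ((-3404616 + 1547171)*(393734 + 4497122))/4 = -5 + (-1857445*4890856)/4 = -5 + (¼)*(-9084496022920) = -5 - 2271124005730 = -2271124005735)
g = -3575699 (g = -2241230 - 1334469 = -3575699)
1/((g - h) + f) = 1/((-3575699 - 1*2915000) - 2271124005735) = 1/((-3575699 - 2915000) - 2271124005735) = 1/(-6490699 - 2271124005735) = 1/(-2271130496434) = -1/2271130496434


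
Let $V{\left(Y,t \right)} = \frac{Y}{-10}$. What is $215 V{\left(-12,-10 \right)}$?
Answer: $258$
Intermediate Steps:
$V{\left(Y,t \right)} = - \frac{Y}{10}$ ($V{\left(Y,t \right)} = Y \left(- \frac{1}{10}\right) = - \frac{Y}{10}$)
$215 V{\left(-12,-10 \right)} = 215 \left(\left(- \frac{1}{10}\right) \left(-12\right)\right) = 215 \cdot \frac{6}{5} = 258$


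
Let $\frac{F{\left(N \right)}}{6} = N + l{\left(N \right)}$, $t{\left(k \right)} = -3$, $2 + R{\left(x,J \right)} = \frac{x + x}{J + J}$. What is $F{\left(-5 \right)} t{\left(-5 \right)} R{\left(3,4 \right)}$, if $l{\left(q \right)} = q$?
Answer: $-225$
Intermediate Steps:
$R{\left(x,J \right)} = -2 + \frac{x}{J}$ ($R{\left(x,J \right)} = -2 + \frac{x + x}{J + J} = -2 + \frac{2 x}{2 J} = -2 + 2 x \frac{1}{2 J} = -2 + \frac{x}{J}$)
$F{\left(N \right)} = 12 N$ ($F{\left(N \right)} = 6 \left(N + N\right) = 6 \cdot 2 N = 12 N$)
$F{\left(-5 \right)} t{\left(-5 \right)} R{\left(3,4 \right)} = 12 \left(-5\right) \left(-3\right) \left(-2 + \frac{3}{4}\right) = \left(-60\right) \left(-3\right) \left(-2 + 3 \cdot \frac{1}{4}\right) = 180 \left(-2 + \frac{3}{4}\right) = 180 \left(- \frac{5}{4}\right) = -225$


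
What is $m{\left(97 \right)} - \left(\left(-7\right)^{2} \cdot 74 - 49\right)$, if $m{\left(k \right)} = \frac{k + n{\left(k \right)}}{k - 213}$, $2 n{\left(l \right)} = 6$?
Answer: $- \frac{103758}{29} \approx -3577.9$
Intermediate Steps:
$n{\left(l \right)} = 3$ ($n{\left(l \right)} = \frac{1}{2} \cdot 6 = 3$)
$m{\left(k \right)} = \frac{3 + k}{-213 + k}$ ($m{\left(k \right)} = \frac{k + 3}{k - 213} = \frac{3 + k}{-213 + k}$)
$m{\left(97 \right)} - \left(\left(-7\right)^{2} \cdot 74 - 49\right) = \frac{3 + 97}{-213 + 97} - \left(\left(-7\right)^{2} \cdot 74 - 49\right) = \frac{1}{-116} \cdot 100 - \left(49 \cdot 74 - 49\right) = \left(- \frac{1}{116}\right) 100 - \left(3626 - 49\right) = - \frac{25}{29} - 3577 = - \frac{103758}{29}$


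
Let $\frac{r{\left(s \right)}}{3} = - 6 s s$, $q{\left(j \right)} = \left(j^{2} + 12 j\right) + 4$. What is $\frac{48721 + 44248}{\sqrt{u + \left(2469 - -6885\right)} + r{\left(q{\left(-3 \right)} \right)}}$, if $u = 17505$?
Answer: $- \frac{295083606}{30213875} - \frac{92969 \sqrt{26859}}{90641625} \approx -9.9346$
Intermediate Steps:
$q{\left(j \right)} = 4 + j^{2} + 12 j$
$r{\left(s \right)} = - 18 s^{2}$ ($r{\left(s \right)} = 3 - 6 s s = 3 \left(- 6 s^{2}\right) = - 18 s^{2}$)
$\frac{48721 + 44248}{\sqrt{u + \left(2469 - -6885\right)} + r{\left(q{\left(-3 \right)} \right)}} = \frac{48721 + 44248}{\sqrt{17505 + \left(2469 - -6885\right)} - 18 \left(4 + \left(-3\right)^{2} + 12 \left(-3\right)\right)^{2}} = \frac{92969}{\sqrt{17505 + \left(2469 + 6885\right)} - 18 \left(4 + 9 - 36\right)^{2}} = \frac{92969}{\sqrt{17505 + 9354} - 18 \left(-23\right)^{2}} = \frac{92969}{\sqrt{26859} - 9522} = \frac{92969}{-9522 + \sqrt{26859}}$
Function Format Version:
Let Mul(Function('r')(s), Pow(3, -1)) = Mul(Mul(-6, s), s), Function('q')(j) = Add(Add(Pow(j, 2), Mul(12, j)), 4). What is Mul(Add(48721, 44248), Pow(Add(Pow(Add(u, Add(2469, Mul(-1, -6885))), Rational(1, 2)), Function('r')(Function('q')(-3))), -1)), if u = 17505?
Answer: Add(Rational(-295083606, 30213875), Mul(Rational(-92969, 90641625), Pow(26859, Rational(1, 2)))) ≈ -9.9346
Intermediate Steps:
Function('q')(j) = Add(4, Pow(j, 2), Mul(12, j))
Function('r')(s) = Mul(-18, Pow(s, 2)) (Function('r')(s) = Mul(3, Mul(Mul(-6, s), s)) = Mul(3, Mul(-6, Pow(s, 2))) = Mul(-18, Pow(s, 2)))
Mul(Add(48721, 44248), Pow(Add(Pow(Add(u, Add(2469, Mul(-1, -6885))), Rational(1, 2)), Function('r')(Function('q')(-3))), -1)) = Mul(Add(48721, 44248), Pow(Add(Pow(Add(17505, Add(2469, Mul(-1, -6885))), Rational(1, 2)), Mul(-18, Pow(Add(4, Pow(-3, 2), Mul(12, -3)), 2))), -1)) = Mul(92969, Pow(Add(Pow(Add(17505, Add(2469, 6885)), Rational(1, 2)), Mul(-18, Pow(Add(4, 9, -36), 2))), -1)) = Mul(92969, Pow(Add(Pow(Add(17505, 9354), Rational(1, 2)), Mul(-18, Pow(-23, 2))), -1)) = Mul(92969, Pow(Add(Pow(26859, Rational(1, 2)), Mul(-18, 529)), -1)) = Mul(92969, Pow(Add(Pow(26859, Rational(1, 2)), -9522), -1)) = Mul(92969, Pow(Add(-9522, Pow(26859, Rational(1, 2))), -1))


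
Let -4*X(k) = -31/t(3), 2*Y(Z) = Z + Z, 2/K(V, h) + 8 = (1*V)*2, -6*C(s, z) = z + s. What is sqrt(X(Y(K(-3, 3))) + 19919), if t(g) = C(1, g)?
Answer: sqrt(318518)/4 ≈ 141.09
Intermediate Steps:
C(s, z) = -s/6 - z/6 (C(s, z) = -(z + s)/6 = -(s + z)/6 = -s/6 - z/6)
t(g) = -1/6 - g/6 (t(g) = -1/6*1 - g/6 = -1/6 - g/6)
K(V, h) = 2/(-8 + 2*V) (K(V, h) = 2/(-8 + (1*V)*2) = 2/(-8 + V*2) = 2/(-8 + 2*V))
Y(Z) = Z (Y(Z) = (Z + Z)/2 = (2*Z)/2 = Z)
X(k) = -93/8 (X(k) = -(-31)/(4*(-1/6 - 1/6*3)) = -(-31)/(4*(-1/6 - 1/2)) = -(-31)/(4*(-2/3)) = -(-31)*(-3)/(4*2) = -1/4*93/2 = -93/8)
sqrt(X(Y(K(-3, 3))) + 19919) = sqrt(-93/8 + 19919) = sqrt(159259/8) = sqrt(318518)/4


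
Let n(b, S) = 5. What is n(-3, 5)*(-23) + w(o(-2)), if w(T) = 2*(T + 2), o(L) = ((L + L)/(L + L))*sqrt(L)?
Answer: -111 + 2*I*sqrt(2) ≈ -111.0 + 2.8284*I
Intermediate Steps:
o(L) = sqrt(L) (o(L) = ((2*L)/((2*L)))*sqrt(L) = ((2*L)*(1/(2*L)))*sqrt(L) = 1*sqrt(L) = sqrt(L))
w(T) = 4 + 2*T (w(T) = 2*(2 + T) = 4 + 2*T)
n(-3, 5)*(-23) + w(o(-2)) = 5*(-23) + (4 + 2*sqrt(-2)) = -115 + (4 + 2*(I*sqrt(2))) = -115 + (4 + 2*I*sqrt(2)) = -111 + 2*I*sqrt(2)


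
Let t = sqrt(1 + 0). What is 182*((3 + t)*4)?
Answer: 2912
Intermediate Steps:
t = 1 (t = sqrt(1) = 1)
182*((3 + t)*4) = 182*((3 + 1)*4) = 182*(4*4) = 182*16 = 2912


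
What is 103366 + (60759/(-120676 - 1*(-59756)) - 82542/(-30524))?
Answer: 48053633293051/464880520 ≈ 1.0337e+5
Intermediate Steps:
103366 + (60759/(-120676 - 1*(-59756)) - 82542/(-30524)) = 103366 + (60759/(-120676 + 59756) - 82542*(-1/30524)) = 103366 + (60759/(-60920) + 41271/15262) = 103366 + (60759*(-1/60920) + 41271/15262) = 103366 + (-60759/60920 + 41271/15262) = 103366 + 793462731/464880520 = 48053633293051/464880520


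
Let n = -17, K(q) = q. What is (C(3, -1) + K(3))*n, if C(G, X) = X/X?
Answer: -68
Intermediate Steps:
C(G, X) = 1
(C(3, -1) + K(3))*n = (1 + 3)*(-17) = 4*(-17) = -68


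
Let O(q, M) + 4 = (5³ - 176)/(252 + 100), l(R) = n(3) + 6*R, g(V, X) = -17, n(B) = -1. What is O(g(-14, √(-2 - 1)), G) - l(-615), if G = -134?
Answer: 1297773/352 ≈ 3686.9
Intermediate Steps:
l(R) = -1 + 6*R
O(q, M) = -1459/352 (O(q, M) = -4 + (5³ - 176)/(252 + 100) = -4 + (125 - 176)/352 = -4 - 51*1/352 = -4 - 51/352 = -1459/352)
O(g(-14, √(-2 - 1)), G) - l(-615) = -1459/352 - (-1 + 6*(-615)) = -1459/352 - (-1 - 3690) = -1459/352 - 1*(-3691) = -1459/352 + 3691 = 1297773/352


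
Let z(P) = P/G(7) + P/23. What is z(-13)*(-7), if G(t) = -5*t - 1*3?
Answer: 1365/874 ≈ 1.5618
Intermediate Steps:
G(t) = -3 - 5*t (G(t) = -5*t - 3 = -3 - 5*t)
z(P) = 15*P/874 (z(P) = P/(-3 - 5*7) + P/23 = P/(-3 - 35) + P*(1/23) = P/(-38) + P/23 = P*(-1/38) + P/23 = -P/38 + P/23 = 15*P/874)
z(-13)*(-7) = ((15/874)*(-13))*(-7) = -195/874*(-7) = 1365/874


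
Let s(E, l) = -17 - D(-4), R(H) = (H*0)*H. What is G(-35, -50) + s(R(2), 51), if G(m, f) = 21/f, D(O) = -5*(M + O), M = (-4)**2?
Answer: 2129/50 ≈ 42.580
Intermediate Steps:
M = 16
R(H) = 0 (R(H) = 0*H = 0)
D(O) = -80 - 5*O (D(O) = -5*(16 + O) = -80 - 5*O)
s(E, l) = 43 (s(E, l) = -17 - (-80 - 5*(-4)) = -17 - (-80 + 20) = -17 - 1*(-60) = -17 + 60 = 43)
G(-35, -50) + s(R(2), 51) = 21/(-50) + 43 = 21*(-1/50) + 43 = -21/50 + 43 = 2129/50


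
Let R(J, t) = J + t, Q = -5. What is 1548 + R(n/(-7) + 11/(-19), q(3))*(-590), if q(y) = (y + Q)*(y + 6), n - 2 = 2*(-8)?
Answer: 215262/19 ≈ 11330.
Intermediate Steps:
n = -14 (n = 2 + 2*(-8) = 2 - 16 = -14)
q(y) = (-5 + y)*(6 + y) (q(y) = (y - 5)*(y + 6) = (-5 + y)*(6 + y))
1548 + R(n/(-7) + 11/(-19), q(3))*(-590) = 1548 + ((-14/(-7) + 11/(-19)) + (-30 + 3 + 3²))*(-590) = 1548 + ((-14*(-⅐) + 11*(-1/19)) + (-30 + 3 + 9))*(-590) = 1548 + ((2 - 11/19) - 18)*(-590) = 1548 + (27/19 - 18)*(-590) = 1548 - 315/19*(-590) = 1548 + 185850/19 = 215262/19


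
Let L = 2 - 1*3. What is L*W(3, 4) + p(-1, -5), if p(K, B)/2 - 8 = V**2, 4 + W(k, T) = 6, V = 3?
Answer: 32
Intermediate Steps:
L = -1 (L = 2 - 3 = -1)
W(k, T) = 2 (W(k, T) = -4 + 6 = 2)
p(K, B) = 34 (p(K, B) = 16 + 2*3**2 = 16 + 2*9 = 16 + 18 = 34)
L*W(3, 4) + p(-1, -5) = -1*2 + 34 = -2 + 34 = 32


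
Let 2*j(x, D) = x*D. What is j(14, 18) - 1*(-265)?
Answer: 391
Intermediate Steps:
j(x, D) = D*x/2 (j(x, D) = (x*D)/2 = (D*x)/2 = D*x/2)
j(14, 18) - 1*(-265) = (1/2)*18*14 - 1*(-265) = 126 + 265 = 391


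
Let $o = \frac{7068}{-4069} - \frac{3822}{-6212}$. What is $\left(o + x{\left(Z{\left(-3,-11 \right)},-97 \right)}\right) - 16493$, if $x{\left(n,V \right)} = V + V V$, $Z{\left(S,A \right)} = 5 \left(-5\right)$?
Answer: $- \frac{90769910183}{12638314} \approx -7182.1$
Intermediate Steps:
$Z{\left(S,A \right)} = -25$
$x{\left(n,V \right)} = V + V^{2}$
$o = - \frac{14177349}{12638314}$ ($o = 7068 \left(- \frac{1}{4069}\right) - - \frac{1911}{3106} = - \frac{7068}{4069} + \frac{1911}{3106} = - \frac{14177349}{12638314} \approx -1.1218$)
$\left(o + x{\left(Z{\left(-3,-11 \right)},-97 \right)}\right) - 16493 = \left(- \frac{14177349}{12638314} - 97 \left(1 - 97\right)\right) - 16493 = \left(- \frac{14177349}{12638314} - -9312\right) - 16493 = \left(- \frac{14177349}{12638314} + 9312\right) - 16493 = \frac{117673802619}{12638314} - 16493 = - \frac{90769910183}{12638314}$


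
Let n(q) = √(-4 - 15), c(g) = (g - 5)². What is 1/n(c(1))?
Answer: -I*√19/19 ≈ -0.22942*I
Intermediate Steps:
c(g) = (-5 + g)²
n(q) = I*√19 (n(q) = √(-19) = I*√19)
1/n(c(1)) = 1/(I*√19) = -I*√19/19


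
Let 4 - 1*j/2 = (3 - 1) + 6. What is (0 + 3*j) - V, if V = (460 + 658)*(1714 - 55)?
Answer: -1854786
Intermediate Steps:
j = -8 (j = 8 - 2*((3 - 1) + 6) = 8 - 2*(2 + 6) = 8 - 2*8 = 8 - 16 = -8)
V = 1854762 (V = 1118*1659 = 1854762)
(0 + 3*j) - V = (0 + 3*(-8)) - 1*1854762 = (0 - 24) - 1854762 = -24 - 1854762 = -1854786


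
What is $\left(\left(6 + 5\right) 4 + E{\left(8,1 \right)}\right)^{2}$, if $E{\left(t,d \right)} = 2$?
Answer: $2116$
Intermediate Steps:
$\left(\left(6 + 5\right) 4 + E{\left(8,1 \right)}\right)^{2} = \left(\left(6 + 5\right) 4 + 2\right)^{2} = \left(11 \cdot 4 + 2\right)^{2} = \left(44 + 2\right)^{2} = 46^{2} = 2116$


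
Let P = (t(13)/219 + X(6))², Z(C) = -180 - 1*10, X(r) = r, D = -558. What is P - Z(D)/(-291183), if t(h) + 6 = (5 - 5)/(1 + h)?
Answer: 55351711058/1551714207 ≈ 35.671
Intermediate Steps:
t(h) = -6 (t(h) = -6 + (5 - 5)/(1 + h) = -6 + 0/(1 + h) = -6 + 0 = -6)
Z(C) = -190 (Z(C) = -180 - 10 = -190)
P = 190096/5329 (P = (-6/219 + 6)² = (-6*1/219 + 6)² = (-2/73 + 6)² = (436/73)² = 190096/5329 ≈ 35.672)
P - Z(D)/(-291183) = 190096/5329 - (-190)/(-291183) = 190096/5329 - (-190)*(-1)/291183 = 190096/5329 - 1*190/291183 = 190096/5329 - 190/291183 = 55351711058/1551714207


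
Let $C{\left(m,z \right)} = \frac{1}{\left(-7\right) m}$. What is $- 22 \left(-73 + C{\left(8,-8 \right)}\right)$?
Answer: $\frac{44979}{28} \approx 1606.4$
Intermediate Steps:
$C{\left(m,z \right)} = - \frac{1}{7 m}$
$- 22 \left(-73 + C{\left(8,-8 \right)}\right) = - 22 \left(-73 - \frac{1}{7 \cdot 8}\right) = - 22 \left(-73 - \frac{1}{56}\right) = \left(-22\right) \left(- \frac{4089}{56}\right) = \frac{44979}{28}$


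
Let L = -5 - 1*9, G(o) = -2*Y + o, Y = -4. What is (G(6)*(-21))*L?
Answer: 4116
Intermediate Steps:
G(o) = 8 + o (G(o) = -2*(-4) + o = 8 + o)
L = -14 (L = -5 - 9 = -14)
(G(6)*(-21))*L = ((8 + 6)*(-21))*(-14) = (14*(-21))*(-14) = -294*(-14) = 4116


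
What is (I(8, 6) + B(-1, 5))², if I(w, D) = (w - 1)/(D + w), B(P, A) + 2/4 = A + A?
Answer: 100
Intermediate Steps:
B(P, A) = -½ + 2*A (B(P, A) = -½ + (A + A) = -½ + 2*A)
I(w, D) = (-1 + w)/(D + w)
(I(8, 6) + B(-1, 5))² = ((-1 + 8)/(6 + 8) + (-½ + 2*5))² = (7/14 + (-½ + 10))² = ((1/14)*7 + 19/2)² = (½ + 19/2)² = 10² = 100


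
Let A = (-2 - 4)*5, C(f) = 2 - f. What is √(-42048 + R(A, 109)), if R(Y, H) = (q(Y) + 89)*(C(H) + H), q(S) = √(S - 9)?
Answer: √(-41870 + 2*I*√39) ≈ 0.031 + 204.62*I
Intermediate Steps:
q(S) = √(-9 + S)
A = -30 (A = -6*5 = -30)
R(Y, H) = 178 + 2*√(-9 + Y) (R(Y, H) = (√(-9 + Y) + 89)*((2 - H) + H) = (89 + √(-9 + Y))*2 = 178 + 2*√(-9 + Y))
√(-42048 + R(A, 109)) = √(-42048 + (178 + 2*√(-9 - 30))) = √(-42048 + (178 + 2*√(-39))) = √(-42048 + (178 + 2*(I*√39))) = √(-42048 + (178 + 2*I*√39)) = √(-41870 + 2*I*√39)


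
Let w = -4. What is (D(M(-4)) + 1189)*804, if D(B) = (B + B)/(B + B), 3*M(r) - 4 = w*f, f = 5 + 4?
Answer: 956760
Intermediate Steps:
f = 9
M(r) = -32/3 (M(r) = 4/3 + (-4*9)/3 = 4/3 + (⅓)*(-36) = 4/3 - 12 = -32/3)
D(B) = 1 (D(B) = (2*B)/((2*B)) = (2*B)*(1/(2*B)) = 1)
(D(M(-4)) + 1189)*804 = (1 + 1189)*804 = 1190*804 = 956760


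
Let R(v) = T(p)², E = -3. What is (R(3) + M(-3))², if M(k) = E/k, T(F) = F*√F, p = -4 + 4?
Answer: 1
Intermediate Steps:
p = 0
T(F) = F^(3/2)
R(v) = 0 (R(v) = (0^(3/2))² = 0² = 0)
M(k) = -3/k
(R(3) + M(-3))² = (0 - 3/(-3))² = (0 - 3*(-⅓))² = (0 + 1)² = 1² = 1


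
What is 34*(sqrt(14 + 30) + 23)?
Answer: 782 + 68*sqrt(11) ≈ 1007.5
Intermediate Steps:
34*(sqrt(14 + 30) + 23) = 34*(sqrt(44) + 23) = 34*(2*sqrt(11) + 23) = 34*(23 + 2*sqrt(11)) = 782 + 68*sqrt(11)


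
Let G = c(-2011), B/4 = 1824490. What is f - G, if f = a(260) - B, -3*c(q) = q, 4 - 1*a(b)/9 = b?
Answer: -21902803/3 ≈ -7.3009e+6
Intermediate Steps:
B = 7297960 (B = 4*1824490 = 7297960)
a(b) = 36 - 9*b
c(q) = -q/3
G = 2011/3 (G = -⅓*(-2011) = 2011/3 ≈ 670.33)
f = -7300264 (f = (36 - 9*260) - 1*7297960 = (36 - 2340) - 7297960 = -2304 - 7297960 = -7300264)
f - G = -7300264 - 1*2011/3 = -7300264 - 2011/3 = -21902803/3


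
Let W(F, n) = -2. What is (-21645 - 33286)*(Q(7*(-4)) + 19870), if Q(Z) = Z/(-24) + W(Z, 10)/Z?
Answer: -22922486576/21 ≈ -1.0915e+9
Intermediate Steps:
Q(Z) = -2/Z - Z/24 (Q(Z) = Z/(-24) - 2/Z = Z*(-1/24) - 2/Z = -Z/24 - 2/Z = -2/Z - Z/24)
(-21645 - 33286)*(Q(7*(-4)) + 19870) = (-21645 - 33286)*((-2/(7*(-4)) - 7*(-4)/24) + 19870) = -54931*((-2/(-28) - 1/24*(-28)) + 19870) = -54931*((-2*(-1/28) + 7/6) + 19870) = -54931*((1/14 + 7/6) + 19870) = -54931*(26/21 + 19870) = -54931*417296/21 = -22922486576/21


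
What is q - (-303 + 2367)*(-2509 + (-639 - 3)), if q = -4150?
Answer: 6499514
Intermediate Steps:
q - (-303 + 2367)*(-2509 + (-639 - 3)) = -4150 - (-303 + 2367)*(-2509 + (-639 - 3)) = -4150 - 2064*(-2509 - 642) = -4150 - 2064*(-3151) = -4150 - 1*(-6503664) = -4150 + 6503664 = 6499514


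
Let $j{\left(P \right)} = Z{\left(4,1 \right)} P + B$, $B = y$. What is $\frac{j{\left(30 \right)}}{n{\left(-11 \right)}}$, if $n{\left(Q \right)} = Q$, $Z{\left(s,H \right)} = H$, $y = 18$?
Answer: $- \frac{48}{11} \approx -4.3636$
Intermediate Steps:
$B = 18$
$j{\left(P \right)} = 18 + P$ ($j{\left(P \right)} = 1 P + 18 = P + 18 = 18 + P$)
$\frac{j{\left(30 \right)}}{n{\left(-11 \right)}} = \frac{18 + 30}{-11} = 48 \left(- \frac{1}{11}\right) = - \frac{48}{11}$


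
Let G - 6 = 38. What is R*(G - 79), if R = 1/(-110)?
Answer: 7/22 ≈ 0.31818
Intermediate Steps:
G = 44 (G = 6 + 38 = 44)
R = -1/110 ≈ -0.0090909
R*(G - 79) = -(44 - 79)/110 = -1/110*(-35) = 7/22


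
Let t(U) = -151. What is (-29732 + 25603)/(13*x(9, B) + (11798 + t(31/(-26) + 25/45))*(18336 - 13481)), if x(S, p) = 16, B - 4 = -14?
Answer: -4129/56546393 ≈ -7.3020e-5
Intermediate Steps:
B = -10 (B = 4 - 14 = -10)
(-29732 + 25603)/(13*x(9, B) + (11798 + t(31/(-26) + 25/45))*(18336 - 13481)) = (-29732 + 25603)/(13*16 + (11798 - 151)*(18336 - 13481)) = -4129/(208 + 11647*4855) = -4129/(208 + 56546185) = -4129/56546393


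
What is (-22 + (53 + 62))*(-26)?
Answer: -2418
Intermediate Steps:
(-22 + (53 + 62))*(-26) = (-22 + 115)*(-26) = 93*(-26) = -2418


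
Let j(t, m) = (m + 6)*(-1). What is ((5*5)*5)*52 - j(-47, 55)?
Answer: 6561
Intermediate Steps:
j(t, m) = -6 - m (j(t, m) = (6 + m)*(-1) = -6 - m)
((5*5)*5)*52 - j(-47, 55) = ((5*5)*5)*52 - (-6 - 1*55) = (25*5)*52 - (-6 - 55) = 125*52 - 1*(-61) = 6500 + 61 = 6561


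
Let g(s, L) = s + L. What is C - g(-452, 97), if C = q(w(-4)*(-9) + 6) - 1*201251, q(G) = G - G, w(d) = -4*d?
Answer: -200896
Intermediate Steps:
g(s, L) = L + s
q(G) = 0
C = -201251 (C = 0 - 1*201251 = 0 - 201251 = -201251)
C - g(-452, 97) = -201251 - (97 - 452) = -201251 - 1*(-355) = -201251 + 355 = -200896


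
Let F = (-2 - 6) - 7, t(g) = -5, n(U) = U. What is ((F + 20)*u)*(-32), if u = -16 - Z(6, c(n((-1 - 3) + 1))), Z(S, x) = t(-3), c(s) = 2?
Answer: 1760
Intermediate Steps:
Z(S, x) = -5
F = -15 (F = -8 - 7 = -15)
u = -11 (u = -16 - 1*(-5) = -16 + 5 = -11)
((F + 20)*u)*(-32) = ((-15 + 20)*(-11))*(-32) = (5*(-11))*(-32) = -55*(-32) = 1760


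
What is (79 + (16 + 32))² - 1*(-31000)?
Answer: 47129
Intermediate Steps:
(79 + (16 + 32))² - 1*(-31000) = (79 + 48)² + 31000 = 127² + 31000 = 16129 + 31000 = 47129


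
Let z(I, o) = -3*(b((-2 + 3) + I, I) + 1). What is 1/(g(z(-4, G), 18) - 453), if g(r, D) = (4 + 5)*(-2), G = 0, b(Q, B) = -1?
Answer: -1/471 ≈ -0.0021231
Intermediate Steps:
z(I, o) = 0 (z(I, o) = -3*(-1 + 1) = -3*0 = 0)
g(r, D) = -18 (g(r, D) = 9*(-2) = -18)
1/(g(z(-4, G), 18) - 453) = 1/(-18 - 453) = 1/(-471) = -1/471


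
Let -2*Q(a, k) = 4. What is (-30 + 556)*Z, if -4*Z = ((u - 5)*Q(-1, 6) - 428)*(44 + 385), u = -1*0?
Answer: 23580843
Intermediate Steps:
u = 0
Q(a, k) = -2 (Q(a, k) = -½*4 = -2)
Z = 89661/2 (Z = -((0 - 5)*(-2) - 428)*(44 + 385)/4 = -(-5*(-2) - 428)*429/4 = -(10 - 428)*429/4 = -(-209)*429/2 = -¼*(-179322) = 89661/2 ≈ 44831.)
(-30 + 556)*Z = (-30 + 556)*(89661/2) = 526*(89661/2) = 23580843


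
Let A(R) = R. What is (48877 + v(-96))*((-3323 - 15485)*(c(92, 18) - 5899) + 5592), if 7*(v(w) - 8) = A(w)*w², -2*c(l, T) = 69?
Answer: -60549127267260/7 ≈ -8.6499e+12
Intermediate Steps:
c(l, T) = -69/2 (c(l, T) = -½*69 = -69/2)
v(w) = 8 + w³/7 (v(w) = 8 + (w*w²)/7 = 8 + w³/7)
(48877 + v(-96))*((-3323 - 15485)*(c(92, 18) - 5899) + 5592) = (48877 + (8 + (⅐)*(-96)³))*((-3323 - 15485)*(-69/2 - 5899) + 5592) = (48877 + (8 + (⅐)*(-884736)))*(-18808*(-11867/2) + 5592) = (48877 + (8 - 884736/7))*(111597268 + 5592) = (48877 - 884680/7)*111602860 = -542541/7*111602860 = -60549127267260/7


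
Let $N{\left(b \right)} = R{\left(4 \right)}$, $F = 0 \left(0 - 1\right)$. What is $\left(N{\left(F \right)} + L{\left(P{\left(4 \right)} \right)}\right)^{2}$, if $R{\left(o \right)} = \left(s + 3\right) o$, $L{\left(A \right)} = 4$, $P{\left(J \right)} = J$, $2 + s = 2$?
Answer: $256$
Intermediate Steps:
$s = 0$ ($s = -2 + 2 = 0$)
$F = 0$ ($F = 0 \left(-1\right) = 0$)
$R{\left(o \right)} = 3 o$ ($R{\left(o \right)} = \left(0 + 3\right) o = 3 o$)
$N{\left(b \right)} = 12$ ($N{\left(b \right)} = 3 \cdot 4 = 12$)
$\left(N{\left(F \right)} + L{\left(P{\left(4 \right)} \right)}\right)^{2} = \left(12 + 4\right)^{2} = 16^{2} = 256$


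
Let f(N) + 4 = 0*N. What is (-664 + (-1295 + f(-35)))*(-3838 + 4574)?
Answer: -1444768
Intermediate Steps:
f(N) = -4 (f(N) = -4 + 0*N = -4 + 0 = -4)
(-664 + (-1295 + f(-35)))*(-3838 + 4574) = (-664 + (-1295 - 4))*(-3838 + 4574) = (-664 - 1299)*736 = -1963*736 = -1444768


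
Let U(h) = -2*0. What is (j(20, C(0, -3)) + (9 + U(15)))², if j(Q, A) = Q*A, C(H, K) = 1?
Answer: 841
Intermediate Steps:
U(h) = 0
j(Q, A) = A*Q
(j(20, C(0, -3)) + (9 + U(15)))² = (1*20 + (9 + 0))² = (20 + 9)² = 29² = 841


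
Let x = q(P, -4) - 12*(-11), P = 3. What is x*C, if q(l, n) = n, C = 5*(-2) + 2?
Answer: -1024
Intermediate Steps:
C = -8 (C = -10 + 2 = -8)
x = 128 (x = -4 - 12*(-11) = -4 + 132 = 128)
x*C = 128*(-8) = -1024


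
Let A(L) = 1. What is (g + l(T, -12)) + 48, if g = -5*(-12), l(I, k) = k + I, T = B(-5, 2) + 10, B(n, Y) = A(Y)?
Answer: 107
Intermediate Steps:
B(n, Y) = 1
T = 11 (T = 1 + 10 = 11)
l(I, k) = I + k
g = 60
(g + l(T, -12)) + 48 = (60 + (11 - 12)) + 48 = (60 - 1) + 48 = 59 + 48 = 107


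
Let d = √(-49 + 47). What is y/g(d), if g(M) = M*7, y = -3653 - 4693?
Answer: 4173*I*√2/7 ≈ 843.07*I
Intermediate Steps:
y = -8346
d = I*√2 (d = √(-2) = I*√2 ≈ 1.4142*I)
g(M) = 7*M
y/g(d) = -8346*(-I*√2/14) = -(-4173)*I*√2/7 = 4173*I*√2/7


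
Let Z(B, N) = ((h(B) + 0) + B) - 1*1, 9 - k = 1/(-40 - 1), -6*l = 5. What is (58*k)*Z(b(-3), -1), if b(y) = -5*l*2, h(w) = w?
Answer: 1008620/123 ≈ 8200.2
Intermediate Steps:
l = -⅚ (l = -⅙*5 = -⅚ ≈ -0.83333)
k = 370/41 (k = 9 - 1/(-40 - 1) = 9 - 1/(-41) = 9 - 1*(-1/41) = 9 + 1/41 = 370/41 ≈ 9.0244)
b(y) = 25/3 (b(y) = -5*(-⅚)*2 = (25/6)*2 = 25/3)
Z(B, N) = -1 + 2*B (Z(B, N) = ((B + 0) + B) - 1*1 = (B + B) - 1 = 2*B - 1 = -1 + 2*B)
(58*k)*Z(b(-3), -1) = (58*(370/41))*(-1 + 2*(25/3)) = 21460*(-1 + 50/3)/41 = (21460/41)*(47/3) = 1008620/123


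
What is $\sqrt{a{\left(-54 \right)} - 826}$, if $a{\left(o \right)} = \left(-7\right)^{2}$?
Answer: $i \sqrt{777} \approx 27.875 i$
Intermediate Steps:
$a{\left(o \right)} = 49$
$\sqrt{a{\left(-54 \right)} - 826} = \sqrt{49 - 826} = \sqrt{-777} = i \sqrt{777}$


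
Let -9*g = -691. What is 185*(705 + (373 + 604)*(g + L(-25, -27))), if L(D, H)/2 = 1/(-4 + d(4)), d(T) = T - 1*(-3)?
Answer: 127153090/9 ≈ 1.4128e+7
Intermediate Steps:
d(T) = 3 + T (d(T) = T + 3 = 3 + T)
L(D, H) = ⅔ (L(D, H) = 2/(-4 + (3 + 4)) = 2/(-4 + 7) = 2/3 = 2*(⅓) = ⅔)
g = 691/9 (g = -⅑*(-691) = 691/9 ≈ 76.778)
185*(705 + (373 + 604)*(g + L(-25, -27))) = 185*(705 + (373 + 604)*(691/9 + ⅔)) = 185*(705 + 977*(697/9)) = 185*(705 + 680969/9) = 185*(687314/9) = 127153090/9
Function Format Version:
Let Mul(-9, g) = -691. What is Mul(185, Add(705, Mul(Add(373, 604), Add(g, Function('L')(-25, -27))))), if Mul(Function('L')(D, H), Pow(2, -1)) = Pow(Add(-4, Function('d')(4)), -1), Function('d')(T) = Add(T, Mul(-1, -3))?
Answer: Rational(127153090, 9) ≈ 1.4128e+7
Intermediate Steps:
Function('d')(T) = Add(3, T) (Function('d')(T) = Add(T, 3) = Add(3, T))
Function('L')(D, H) = Rational(2, 3) (Function('L')(D, H) = Mul(2, Pow(Add(-4, Add(3, 4)), -1)) = Mul(2, Pow(Add(-4, 7), -1)) = Mul(2, Pow(3, -1)) = Mul(2, Rational(1, 3)) = Rational(2, 3))
g = Rational(691, 9) (g = Mul(Rational(-1, 9), -691) = Rational(691, 9) ≈ 76.778)
Mul(185, Add(705, Mul(Add(373, 604), Add(g, Function('L')(-25, -27))))) = Mul(185, Add(705, Mul(Add(373, 604), Add(Rational(691, 9), Rational(2, 3))))) = Mul(185, Add(705, Mul(977, Rational(697, 9)))) = Mul(185, Add(705, Rational(680969, 9))) = Mul(185, Rational(687314, 9)) = Rational(127153090, 9)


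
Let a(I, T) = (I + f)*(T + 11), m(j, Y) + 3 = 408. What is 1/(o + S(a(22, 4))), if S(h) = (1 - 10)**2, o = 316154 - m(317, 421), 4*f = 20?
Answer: 1/315830 ≈ 3.1663e-6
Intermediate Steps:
f = 5 (f = (1/4)*20 = 5)
m(j, Y) = 405 (m(j, Y) = -3 + 408 = 405)
o = 315749 (o = 316154 - 1*405 = 316154 - 405 = 315749)
a(I, T) = (5 + I)*(11 + T) (a(I, T) = (I + 5)*(T + 11) = (5 + I)*(11 + T))
S(h) = 81 (S(h) = (-9)**2 = 81)
1/(o + S(a(22, 4))) = 1/(315749 + 81) = 1/315830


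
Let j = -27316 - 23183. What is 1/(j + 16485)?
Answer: -1/34014 ≈ -2.9400e-5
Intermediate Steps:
j = -50499
1/(j + 16485) = 1/(-50499 + 16485) = 1/(-34014) = -1/34014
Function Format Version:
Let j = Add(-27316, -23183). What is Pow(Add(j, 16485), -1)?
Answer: Rational(-1, 34014) ≈ -2.9400e-5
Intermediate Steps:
j = -50499
Pow(Add(j, 16485), -1) = Pow(Add(-50499, 16485), -1) = Pow(-34014, -1) = Rational(-1, 34014)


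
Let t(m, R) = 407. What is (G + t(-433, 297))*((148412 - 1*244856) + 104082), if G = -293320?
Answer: -2237269494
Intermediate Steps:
(G + t(-433, 297))*((148412 - 1*244856) + 104082) = (-293320 + 407)*((148412 - 1*244856) + 104082) = -292913*((148412 - 244856) + 104082) = -292913*(-96444 + 104082) = -292913*7638 = -2237269494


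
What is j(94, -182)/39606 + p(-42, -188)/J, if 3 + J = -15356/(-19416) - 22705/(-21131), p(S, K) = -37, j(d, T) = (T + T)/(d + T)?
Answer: 472398555442247/14486223490068 ≈ 32.610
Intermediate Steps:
j(d, T) = 2*T/(T + d) (j(d, T) = (2*T)/(T + d) = 2*T/(T + d))
J = -116377643/102569874 (J = -3 + (-15356/(-19416) - 22705/(-21131)) = -3 + (-15356*(-1/19416) - 22705*(-1/21131)) = -3 + (3839/4854 + 22705/21131) = -3 + 191331979/102569874 = -116377643/102569874 ≈ -1.1346)
j(94, -182)/39606 + p(-42, -188)/J = (2*(-182)/(-182 + 94))/39606 - 37/(-116377643/102569874) = (2*(-182)/(-88))*(1/39606) - 37*(-102569874/116377643) = (2*(-182)*(-1/88))*(1/39606) + 3795085338/116377643 = (91/22)*(1/39606) + 3795085338/116377643 = 13/124476 + 3795085338/116377643 = 472398555442247/14486223490068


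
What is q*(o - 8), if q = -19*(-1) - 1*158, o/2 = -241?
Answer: 68110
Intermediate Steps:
o = -482 (o = 2*(-241) = -482)
q = -139 (q = 19 - 158 = -139)
q*(o - 8) = -139*(-482 - 8) = -139*(-490) = 68110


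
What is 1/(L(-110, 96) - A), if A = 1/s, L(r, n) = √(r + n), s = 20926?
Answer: -20926/6130564665 - 437897476*I*√14/6130564665 ≈ -3.4134e-6 - 0.26726*I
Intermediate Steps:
L(r, n) = √(n + r)
A = 1/20926 ≈ 4.7787e-5
1/(L(-110, 96) - A) = 1/(√(96 - 110) - 1*1/20926) = 1/(√(-14) - 1/20926) = 1/(I*√14 - 1/20926) = 1/(-1/20926 + I*√14)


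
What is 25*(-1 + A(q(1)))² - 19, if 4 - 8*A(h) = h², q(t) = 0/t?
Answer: -51/4 ≈ -12.750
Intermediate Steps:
q(t) = 0
A(h) = ½ - h²/8
25*(-1 + A(q(1)))² - 19 = 25*(-1 + (½ - ⅛*0²))² - 19 = 25*(-1 + (½ - ⅛*0))² - 19 = 25*(-1 + (½ + 0))² - 19 = 25*(-1 + ½)² - 19 = 25*(-½)² - 19 = 25*(¼) - 19 = 25/4 - 19 = -51/4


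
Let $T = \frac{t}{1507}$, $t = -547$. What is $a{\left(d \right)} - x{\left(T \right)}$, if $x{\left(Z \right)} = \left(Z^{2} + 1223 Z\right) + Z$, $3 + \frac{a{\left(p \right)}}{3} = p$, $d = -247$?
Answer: $- \frac{694607263}{2271049} \approx -305.85$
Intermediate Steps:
$a{\left(p \right)} = -9 + 3 p$
$T = - \frac{547}{1507} \approx -0.36297$
$x{\left(Z \right)} = Z^{2} + 1224 Z$
$a{\left(d \right)} - x{\left(T \right)} = \left(-9 + 3 \left(-247\right)\right) - - \frac{547 \left(1224 - \frac{547}{1507}\right)}{1507} = \left(-9 - 741\right) - \left(- \frac{547}{1507}\right) \frac{1844021}{1507} = -750 - - \frac{1008679487}{2271049} = -750 + \frac{1008679487}{2271049} = - \frac{694607263}{2271049}$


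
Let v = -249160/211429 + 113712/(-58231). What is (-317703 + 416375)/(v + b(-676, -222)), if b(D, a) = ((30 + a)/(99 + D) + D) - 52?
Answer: -43809527136475541/324468295503747 ≈ -135.02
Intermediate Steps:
v = -38550850408/12311722099 (v = -249160*1/211429 + 113712*(-1/58231) = -249160/211429 - 113712/58231 = -38550850408/12311722099 ≈ -3.1312)
b(D, a) = -52 + D + (30 + a)/(99 + D) (b(D, a) = ((30 + a)/(99 + D) + D) - 52 = (D + (30 + a)/(99 + D)) - 52 = -52 + D + (30 + a)/(99 + D))
(-317703 + 416375)/(v + b(-676, -222)) = (-317703 + 416375)/(-38550850408/12311722099 + (-5118 - 222 + (-676)**2 + 47*(-676))/(99 - 676)) = 98672/(-38550850408/12311722099 + (-5118 - 222 + 456976 - 31772)/(-577)) = 98672/(-38550850408/12311722099 - 1/577*419864) = 98672/(-38550850408/12311722099 - 419864/577) = 98672/(-5191492728059952/7103863651123) = 98672*(-7103863651123/5191492728059952) = -43809527136475541/324468295503747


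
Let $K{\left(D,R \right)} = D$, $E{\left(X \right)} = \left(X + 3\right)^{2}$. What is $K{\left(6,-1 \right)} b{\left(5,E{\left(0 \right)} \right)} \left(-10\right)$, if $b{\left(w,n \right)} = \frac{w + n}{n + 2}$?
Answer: $- \frac{840}{11} \approx -76.364$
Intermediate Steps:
$E{\left(X \right)} = \left(3 + X\right)^{2}$
$b{\left(w,n \right)} = \frac{n + w}{2 + n}$
$K{\left(6,-1 \right)} b{\left(5,E{\left(0 \right)} \right)} \left(-10\right) = 6 \frac{\left(3 + 0\right)^{2} + 5}{2 + \left(3 + 0\right)^{2}} \left(-10\right) = 6 \frac{3^{2} + 5}{2 + 3^{2}} \left(-10\right) = 6 \frac{9 + 5}{2 + 9} \left(-10\right) = 6 \cdot \frac{1}{11} \cdot 14 \left(-10\right) = 6 \cdot \frac{14}{11} \left(-10\right) = \frac{84}{11} \left(-10\right) = - \frac{840}{11}$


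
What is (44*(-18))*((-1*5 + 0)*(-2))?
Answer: -7920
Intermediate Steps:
(44*(-18))*((-1*5 + 0)*(-2)) = -792*(-5 + 0)*(-2) = -(-3960)*(-2) = -792*10 = -7920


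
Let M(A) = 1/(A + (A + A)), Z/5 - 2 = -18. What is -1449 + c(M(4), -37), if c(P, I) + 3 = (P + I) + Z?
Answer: -18827/12 ≈ -1568.9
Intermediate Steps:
Z = -80 (Z = 10 + 5*(-18) = 10 - 90 = -80)
M(A) = 1/(3*A) (M(A) = 1/(A + 2*A) = 1/(3*A))
c(P, I) = -83 + I + P (c(P, I) = -3 + ((P + I) - 80) = -3 + ((I + P) - 80) = -3 + (-80 + I + P) = -83 + I + P)
-1449 + c(M(4), -37) = -1449 + (-83 - 37 + (⅓)/4) = -1449 + (-83 - 37 + (⅓)*(¼)) = -1449 + (-83 - 37 + 1/12) = -1449 - 1439/12 = -18827/12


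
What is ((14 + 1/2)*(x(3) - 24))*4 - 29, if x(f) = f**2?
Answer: -899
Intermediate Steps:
((14 + 1/2)*(x(3) - 24))*4 - 29 = ((14 + 1/2)*(3**2 - 24))*4 - 29 = ((14 + 1/2)*(9 - 24))*4 - 29 = ((29/2)*(-15))*4 - 29 = -435/2*4 - 29 = -870 - 29 = -899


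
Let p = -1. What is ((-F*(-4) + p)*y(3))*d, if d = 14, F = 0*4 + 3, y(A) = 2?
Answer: 308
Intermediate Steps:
F = 3 (F = 0 + 3 = 3)
((-F*(-4) + p)*y(3))*d = ((-3*(-4) - 1)*2)*14 = ((-1*(-12) - 1)*2)*14 = ((12 - 1)*2)*14 = (11*2)*14 = 22*14 = 308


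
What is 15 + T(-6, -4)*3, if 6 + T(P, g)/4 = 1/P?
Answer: -59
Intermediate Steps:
T(P, g) = -24 + 4/P
15 + T(-6, -4)*3 = 15 + (-24 + 4/(-6))*3 = 15 + (-24 + 4*(-⅙))*3 = 15 + (-24 - ⅔)*3 = 15 - 74/3*3 = 15 - 74 = -59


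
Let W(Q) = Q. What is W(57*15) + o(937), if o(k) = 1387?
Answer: 2242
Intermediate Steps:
W(57*15) + o(937) = 57*15 + 1387 = 855 + 1387 = 2242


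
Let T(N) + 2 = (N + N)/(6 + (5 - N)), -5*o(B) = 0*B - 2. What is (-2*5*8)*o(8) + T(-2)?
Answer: -446/13 ≈ -34.308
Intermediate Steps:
o(B) = 2/5 (o(B) = -(0*B - 2)/5 = -(0 - 2)/5 = -1/5*(-2) = 2/5)
T(N) = -2 + 2*N/(11 - N) (T(N) = -2 + (N + N)/(6 + (5 - N)) = -2 + (2*N)/(11 - N) = -2 + 2*N/(11 - N))
(-2*5*8)*o(8) + T(-2) = (-2*5*8)*(2/5) + 2*(11 - 2*(-2))/(-11 - 2) = -10*8*(2/5) + 2*(11 + 4)/(-13) = -80*2/5 + 2*(-1/13)*15 = -32 - 30/13 = -446/13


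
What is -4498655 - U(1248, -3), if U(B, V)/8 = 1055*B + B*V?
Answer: -15001823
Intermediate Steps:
U(B, V) = 8440*B + 8*B*V (U(B, V) = 8*(1055*B + B*V) = 8440*B + 8*B*V)
-4498655 - U(1248, -3) = -4498655 - 8*1248*(1055 - 3) = -4498655 - 8*1248*1052 = -4498655 - 1*10503168 = -4498655 - 10503168 = -15001823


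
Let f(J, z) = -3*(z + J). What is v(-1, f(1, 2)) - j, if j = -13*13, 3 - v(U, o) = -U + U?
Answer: 172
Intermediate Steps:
f(J, z) = -3*J - 3*z (f(J, z) = -3*(J + z) = -3*J - 3*z)
v(U, o) = 3 (v(U, o) = 3 - (-U + U) = 3 - 1*0 = 3 + 0 = 3)
j = -169
v(-1, f(1, 2)) - j = 3 - 1*(-169) = 3 + 169 = 172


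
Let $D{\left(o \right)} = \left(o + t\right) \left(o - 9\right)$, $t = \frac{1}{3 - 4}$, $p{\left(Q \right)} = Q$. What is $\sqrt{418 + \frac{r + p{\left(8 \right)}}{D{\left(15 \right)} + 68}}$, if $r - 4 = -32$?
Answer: $\frac{\sqrt{603402}}{38} \approx 20.442$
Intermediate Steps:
$r = -28$ ($r = 4 - 32 = -28$)
$t = -1$ ($t = \frac{1}{-1} = -1$)
$D{\left(o \right)} = \left(-1 + o\right) \left(-9 + o\right)$ ($D{\left(o \right)} = \left(o - 1\right) \left(o - 9\right) = \left(-1 + o\right) \left(-9 + o\right)$)
$\sqrt{418 + \frac{r + p{\left(8 \right)}}{D{\left(15 \right)} + 68}} = \sqrt{418 + \frac{-28 + 8}{\left(9 + 15^{2} - 150\right) + 68}} = \sqrt{418 - \frac{20}{\left(9 + 225 - 150\right) + 68}} = \sqrt{418 - \frac{20}{84 + 68}} = \sqrt{418 - \frac{20}{152}} = \sqrt{418 - \frac{5}{38}} = \sqrt{\frac{15879}{38}} = \frac{\sqrt{603402}}{38}$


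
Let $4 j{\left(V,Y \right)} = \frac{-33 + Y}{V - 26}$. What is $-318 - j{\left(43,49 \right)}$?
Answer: $- \frac{5410}{17} \approx -318.24$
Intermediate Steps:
$j{\left(V,Y \right)} = \frac{-33 + Y}{4 \left(-26 + V\right)}$ ($j{\left(V,Y \right)} = \frac{\left(-33 + Y\right) \frac{1}{V - 26}}{4} = \frac{\left(-33 + Y\right) \frac{1}{-26 + V}}{4} = \frac{\frac{1}{-26 + V} \left(-33 + Y\right)}{4} = \frac{-33 + Y}{4 \left(-26 + V\right)}$)
$-318 - j{\left(43,49 \right)} = -318 - \frac{-33 + 49}{4 \left(-26 + 43\right)} = -318 - \frac{1}{4} \cdot \frac{1}{17} \cdot 16 = -318 - \frac{4}{17} = - \frac{5410}{17}$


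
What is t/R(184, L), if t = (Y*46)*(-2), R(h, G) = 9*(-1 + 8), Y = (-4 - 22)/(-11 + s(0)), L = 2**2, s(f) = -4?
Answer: -2392/945 ≈ -2.5312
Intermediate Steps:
L = 4
Y = 26/15 (Y = (-4 - 22)/(-11 - 4) = -26/(-15) = -26*(-1/15) = 26/15 ≈ 1.7333)
R(h, G) = 63 (R(h, G) = 9*7 = 63)
t = -2392/15 (t = ((26/15)*46)*(-2) = (1196/15)*(-2) = -2392/15 ≈ -159.47)
t/R(184, L) = -2392/15/63 = -2392/15*1/63 = -2392/945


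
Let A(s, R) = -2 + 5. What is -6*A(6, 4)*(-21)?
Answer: 378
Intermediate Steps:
A(s, R) = 3
-6*A(6, 4)*(-21) = -6*3*(-21) = -18*(-21) = 378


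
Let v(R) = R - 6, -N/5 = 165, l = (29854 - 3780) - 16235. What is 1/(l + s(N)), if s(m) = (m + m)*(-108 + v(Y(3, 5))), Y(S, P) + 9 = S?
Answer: 1/207839 ≈ 4.8114e-6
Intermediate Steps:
l = 9839 (l = 26074 - 16235 = 9839)
Y(S, P) = -9 + S
N = -825 (N = -5*165 = -825)
v(R) = -6 + R
s(m) = -240*m (s(m) = (m + m)*(-108 + (-6 + (-9 + 3))) = (2*m)*(-108 + (-6 - 6)) = (2*m)*(-108 - 12) = (2*m)*(-120) = -240*m)
1/(l + s(N)) = 1/(9839 - 240*(-825)) = 1/(9839 + 198000) = 1/207839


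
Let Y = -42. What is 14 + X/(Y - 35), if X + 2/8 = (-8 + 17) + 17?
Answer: 4209/308 ≈ 13.666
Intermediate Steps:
X = 103/4 (X = -1/4 + ((-8 + 17) + 17) = -1/4 + (9 + 17) = -1/4 + 26 = 103/4 ≈ 25.750)
14 + X/(Y - 35) = 14 + (103/4)/(-42 - 35) = 14 + (103/4)/(-77) = 14 - 1/77*103/4 = 14 - 103/308 = 4209/308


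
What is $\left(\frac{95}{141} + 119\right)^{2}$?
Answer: $\frac{284731876}{19881} \approx 14322.0$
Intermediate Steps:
$\left(\frac{95}{141} + 119\right)^{2} = \left(\frac{16874}{141}\right)^{2} = \frac{284731876}{19881}$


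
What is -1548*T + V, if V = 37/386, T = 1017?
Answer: -607685939/386 ≈ -1.5743e+6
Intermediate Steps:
V = 37/386 (V = 37*(1/386) = 37/386 ≈ 0.095855)
-1548*T + V = -1548*1017 + 37/386 = -1574316 + 37/386 = -607685939/386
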